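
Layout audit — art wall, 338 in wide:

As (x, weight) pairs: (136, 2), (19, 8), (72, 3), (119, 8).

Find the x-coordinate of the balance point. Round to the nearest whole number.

x ≈ 76

Σw = 2 + 8 + 3 + 8 = 21.
Σw·x = 2·136 + 8·19 + 3·72 + 8·119 = 1592, so x̄ = 1592/21 ≈ 75.81.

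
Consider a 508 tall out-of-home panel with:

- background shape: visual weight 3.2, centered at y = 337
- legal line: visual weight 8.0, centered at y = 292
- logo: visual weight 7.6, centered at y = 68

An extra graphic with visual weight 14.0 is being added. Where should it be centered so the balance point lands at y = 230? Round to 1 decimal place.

With the extra graphic, Σw becomes 3.2 + 8.0 + 7.6 + 14.0 = 32.8.
y: target moment 32.8×230 = 7544.0; current 3.2·337 + 8.0·292 + 7.6·68 = 3931.2; the extra graphic supplies 3612.8, so y = 3612.8/14.0 ≈ 258.06.

y ≈ 258.1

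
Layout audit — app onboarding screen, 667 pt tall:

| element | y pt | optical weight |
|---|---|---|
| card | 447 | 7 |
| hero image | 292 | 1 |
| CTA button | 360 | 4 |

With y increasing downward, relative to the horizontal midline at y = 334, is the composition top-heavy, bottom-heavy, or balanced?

bottom-heavy

Σw = 7 + 1 + 4 = 12.
y-moment: 7·447 + 1·292 + 4·360 = 4861; centroid 4861/12 ≈ 405.08.
405.1 vs midline 334 → bottom-heavy.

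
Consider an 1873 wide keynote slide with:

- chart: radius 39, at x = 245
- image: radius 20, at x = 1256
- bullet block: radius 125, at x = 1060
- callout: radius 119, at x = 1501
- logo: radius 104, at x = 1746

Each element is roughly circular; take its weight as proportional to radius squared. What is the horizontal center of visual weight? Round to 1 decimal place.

x ≈ 1354.0

r² weights: chart 39² = 1521, image 20² = 400, bullet block 125² = 15625, callout 119² = 14161, logo 104² = 10816. Total = 42523.
x-moment: 1521·245 + 400·1256 + 15625·1060 + 14161·1501 + 10816·1746 = 57577942; centroid 57577942/42523 ≈ 1354.04.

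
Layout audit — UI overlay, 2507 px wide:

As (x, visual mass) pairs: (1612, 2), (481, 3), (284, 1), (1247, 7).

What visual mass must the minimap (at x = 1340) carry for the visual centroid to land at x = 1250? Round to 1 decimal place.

Known weights sum to 2 + 3 + 1 + 7 = 13; their moment is 2·1612 + 3·481 + 1·284 + 7·1247 = 13680.
For the centroid to hit 1250: (13680 + w·1340) / (13 + w) = 1250.
So w = (1250·13 − 13680)/(1340 − 1250) = 2570/90 ≈ 28.56.

w ≈ 28.6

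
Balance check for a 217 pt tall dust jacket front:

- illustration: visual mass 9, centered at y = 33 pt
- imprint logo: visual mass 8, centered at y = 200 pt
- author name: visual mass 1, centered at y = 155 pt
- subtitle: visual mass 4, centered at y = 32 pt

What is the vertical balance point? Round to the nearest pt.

y ≈ 99

Total weight = 9 + 8 + 1 + 4 = 22.
Σw·y = 9·33 + 8·200 + 1·155 + 4·32 = 2180, so ȳ = 2180/22 ≈ 99.09.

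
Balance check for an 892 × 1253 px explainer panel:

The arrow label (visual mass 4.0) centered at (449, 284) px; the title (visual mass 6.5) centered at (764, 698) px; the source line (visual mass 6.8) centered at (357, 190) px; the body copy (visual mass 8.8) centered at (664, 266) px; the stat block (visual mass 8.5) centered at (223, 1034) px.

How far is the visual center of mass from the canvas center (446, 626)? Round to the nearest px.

≈ 112 px

Weights sum to 4.0 + 6.5 + 6.8 + 8.8 + 8.5 = 34.6.
x-moment: 4.0·449 + 6.5·764 + 6.8·357 + 8.8·664 + 8.5·223 = 16928.3; centroid 16928.3/34.6 ≈ 489.26.
y-moment: 4.0·284 + 6.5·698 + 6.8·190 + 8.8·266 + 8.5·1034 = 18094.8; centroid 18094.8/34.6 ≈ 522.97.
Relative to (446, 626): Δ = (43.26, -103.03); |Δ| = √(43.26² + -103.03²) ≈ 111.74.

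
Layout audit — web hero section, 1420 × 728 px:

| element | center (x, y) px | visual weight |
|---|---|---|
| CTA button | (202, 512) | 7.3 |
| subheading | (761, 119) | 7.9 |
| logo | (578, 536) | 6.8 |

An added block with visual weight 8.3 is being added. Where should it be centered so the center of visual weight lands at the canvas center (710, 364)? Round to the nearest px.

(1216, 326)

After adding the added block, total weight = 7.3 + 7.9 + 6.8 + 8.3 = 30.3.
Along x: (11416.9 + 8.3·x) / 30.3 = 710 (existing moment 7.3·202 + 7.9·761 + 6.8·578 = 11416.9) ⇒ x = (21513.0 − 11416.9) / 8.3 ≈ 1216.40.
Along y: (8322.5 + 8.3·y) / 30.3 = 364 (existing moment 7.3·512 + 7.9·119 + 6.8·536 = 8322.5) ⇒ y = (11029.2 − 8322.5) / 8.3 ≈ 326.11.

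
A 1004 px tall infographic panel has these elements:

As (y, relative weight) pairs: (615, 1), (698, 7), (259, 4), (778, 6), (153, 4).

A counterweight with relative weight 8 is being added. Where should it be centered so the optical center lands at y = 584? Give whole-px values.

y ≈ 713

New total weight: (1 + 7 + 4 + 6 + 4) + 8 = 30.
Along y: (11817 + 8·y) / 30 = 584 (existing moment 1·615 + 7·698 + 4·259 + 6·778 + 4·153 = 11817) ⇒ y = (17520 − 11817) / 8 ≈ 712.88.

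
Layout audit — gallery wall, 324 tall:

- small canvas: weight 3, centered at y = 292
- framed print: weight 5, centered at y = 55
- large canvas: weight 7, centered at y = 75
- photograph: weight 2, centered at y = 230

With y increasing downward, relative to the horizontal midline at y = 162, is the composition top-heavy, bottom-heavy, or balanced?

Weights sum to 3 + 5 + 7 + 2 = 17.
y: (3·292 + 5·55 + 7·75 + 2·230) / 17 = 2136 / 17 ≈ 125.65
125.6 vs midline 162 → top-heavy.

top-heavy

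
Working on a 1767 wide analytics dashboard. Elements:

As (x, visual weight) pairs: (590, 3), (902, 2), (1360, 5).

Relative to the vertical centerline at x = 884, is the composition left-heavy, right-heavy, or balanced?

right-heavy

Weights sum to 3 + 2 + 5 = 10.
x-moment: 3·590 + 2·902 + 5·1360 = 10374; centroid 10374/10 ≈ 1037.40.
1037.4 lies right of the midline 884, so the layout is right-heavy.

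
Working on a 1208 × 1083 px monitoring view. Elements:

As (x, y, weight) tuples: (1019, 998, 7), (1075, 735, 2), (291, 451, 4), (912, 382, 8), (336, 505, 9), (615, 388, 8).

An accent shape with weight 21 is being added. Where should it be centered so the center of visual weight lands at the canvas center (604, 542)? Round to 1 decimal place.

With the accent shape, Σw becomes 7 + 2 + 4 + 8 + 9 + 8 + 21 = 59.
x: need Σw·x = 59·604 = 35636. Existing = 7·1019 + 2·1075 + 4·291 + 8·912 + 9·336 + 8·615 = 25687. Remainder 9949 / 21 ≈ 473.76.
y: need Σw·y = 59·542 = 31978. Existing = 7·998 + 2·735 + 4·451 + 8·382 + 9·505 + 8·388 = 20965. Remainder 11013 / 21 ≈ 524.43.

(473.8, 524.4)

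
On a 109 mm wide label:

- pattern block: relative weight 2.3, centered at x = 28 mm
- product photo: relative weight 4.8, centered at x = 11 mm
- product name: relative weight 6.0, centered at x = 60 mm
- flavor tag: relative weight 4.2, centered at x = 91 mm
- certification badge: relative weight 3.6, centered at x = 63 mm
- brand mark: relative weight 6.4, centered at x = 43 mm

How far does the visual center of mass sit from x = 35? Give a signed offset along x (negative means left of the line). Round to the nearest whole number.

≈ 15 mm

Weights sum to 2.3 + 4.8 + 6.0 + 4.2 + 3.6 + 6.4 = 27.3.
Σw·x = 2.3·28 + 4.8·11 + 6.0·60 + 4.2·91 + 3.6·63 + 6.4·43 = 1361.4, so x̄ = 1361.4/27.3 ≈ 49.87.
Difference: 49.87 − 35 ≈ 14.87.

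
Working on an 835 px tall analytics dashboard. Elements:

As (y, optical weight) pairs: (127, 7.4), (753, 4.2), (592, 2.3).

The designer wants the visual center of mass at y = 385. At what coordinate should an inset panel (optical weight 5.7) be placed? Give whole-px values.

After adding the inset panel, total weight = 7.4 + 4.2 + 2.3 + 5.7 = 19.6.
Along y: (5464.0 + 5.7·y) / 19.6 = 385 (existing moment 7.4·127 + 4.2·753 + 2.3·592 = 5464.0) ⇒ y = (7546.0 − 5464.0) / 5.7 ≈ 365.26.

y ≈ 365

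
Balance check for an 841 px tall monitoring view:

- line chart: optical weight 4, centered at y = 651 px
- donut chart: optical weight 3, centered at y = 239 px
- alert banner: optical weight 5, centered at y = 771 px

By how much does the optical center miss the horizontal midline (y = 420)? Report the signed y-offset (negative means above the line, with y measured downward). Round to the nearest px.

Weights sum to 4 + 3 + 5 = 12.
y-moment: 4·651 + 3·239 + 5·771 = 7176; centroid 7176/12 ≈ 598.00.
Offset from y = 420: 598.00 − 420 ≈ 178.00.

≈ 178 px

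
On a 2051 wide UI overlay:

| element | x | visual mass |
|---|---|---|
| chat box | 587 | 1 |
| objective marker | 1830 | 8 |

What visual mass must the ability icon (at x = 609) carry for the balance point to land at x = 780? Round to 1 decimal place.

w ≈ 48.0

Known weights sum to 1 + 8 = 9; their moment is 1·587 + 8·1830 = 15227.
For the centroid to hit 780: (15227 + w·609) / (9 + w) = 780.
Rearranging, w·(609 − 780) = 780·9 − 15227 = -8207, so w ≈ -8207/-171 = 47.99.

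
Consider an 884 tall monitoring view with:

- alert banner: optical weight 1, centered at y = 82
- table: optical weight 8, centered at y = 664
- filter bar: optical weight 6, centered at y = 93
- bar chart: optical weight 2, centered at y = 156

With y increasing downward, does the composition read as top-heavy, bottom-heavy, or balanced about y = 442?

top-heavy

Σw = 1 + 8 + 6 + 2 = 17.
y: (1·82 + 8·664 + 6·93 + 2·156) / 17 = 6264 / 17 ≈ 368.47
368.5 vs midline 442 → top-heavy.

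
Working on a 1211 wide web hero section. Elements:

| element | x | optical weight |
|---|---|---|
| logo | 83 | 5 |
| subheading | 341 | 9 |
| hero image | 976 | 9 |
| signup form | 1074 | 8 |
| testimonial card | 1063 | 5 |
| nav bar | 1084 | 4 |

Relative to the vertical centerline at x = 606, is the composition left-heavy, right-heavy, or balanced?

right-heavy

Σw = 5 + 9 + 9 + 8 + 5 + 4 = 40.
Σw·x = 5·83 + 9·341 + 9·976 + 8·1074 + 5·1063 + 4·1084 = 30511, so x̄ = 30511/40 ≈ 762.77.
Since 762.8 is right of 606, the composition reads right-heavy.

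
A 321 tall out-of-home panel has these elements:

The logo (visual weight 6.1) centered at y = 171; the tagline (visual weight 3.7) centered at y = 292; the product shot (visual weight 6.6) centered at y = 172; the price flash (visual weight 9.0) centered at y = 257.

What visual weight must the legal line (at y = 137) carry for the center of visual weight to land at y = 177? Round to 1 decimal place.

Fixed elements: Σw = 6.1 + 3.7 + 6.6 + 9.0 = 25.4, Σw·y = 6.1·171 + 3.7·292 + 6.6·172 + 9.0·257 = 5571.7.
For the centroid to hit 177: (5571.7 + w·137) / (25.4 + w) = 177.
Solving: w = (177·25.4 − 5571.7) / (137 − 177) = -1075.9 / -40 ≈ 26.90.

w ≈ 26.9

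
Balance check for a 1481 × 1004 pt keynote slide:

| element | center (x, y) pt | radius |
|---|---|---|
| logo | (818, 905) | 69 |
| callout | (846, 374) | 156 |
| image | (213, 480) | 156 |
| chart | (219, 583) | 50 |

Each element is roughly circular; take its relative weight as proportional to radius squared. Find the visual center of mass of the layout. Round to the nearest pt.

r² weights: logo 69² = 4761, callout 156² = 24336, image 156² = 24336, chart 50² = 2500. Total = 55933.
Σw·x = 4761·818 + 24336·846 + 24336·213 + 2500·219 = 30213822, so x̄ = 30213822/55933 ≈ 540.18.
Σw·y = 4761·905 + 24336·374 + 24336·480 + 2500·583 = 26549149, so ȳ = 26549149/55933 ≈ 474.66.

(540, 475)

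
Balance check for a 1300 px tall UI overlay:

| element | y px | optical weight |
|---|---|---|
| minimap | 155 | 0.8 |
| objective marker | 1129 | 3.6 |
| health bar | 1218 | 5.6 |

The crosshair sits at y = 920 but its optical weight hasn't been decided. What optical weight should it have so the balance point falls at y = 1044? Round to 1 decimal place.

w ≈ 4.6

Fixed elements: Σw = 0.8 + 3.6 + 5.6 = 10.0, Σw·y = 0.8·155 + 3.6·1129 + 5.6·1218 = 11009.2.
For the centroid to hit 1044: (11009.2 + w·920) / (10.0 + w) = 1044.
So w = (1044·10.0 − 11009.2)/(920 − 1044) = -569.2/-124 ≈ 4.59.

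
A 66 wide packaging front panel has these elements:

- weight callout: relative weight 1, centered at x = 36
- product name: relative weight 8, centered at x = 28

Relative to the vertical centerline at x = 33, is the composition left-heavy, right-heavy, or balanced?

left-heavy

Total weight = 1 + 8 = 9.
Σw·x = 1·36 + 8·28 = 260, so x̄ = 260/9 ≈ 28.89.
Since 28.9 is left of 33, the composition reads left-heavy.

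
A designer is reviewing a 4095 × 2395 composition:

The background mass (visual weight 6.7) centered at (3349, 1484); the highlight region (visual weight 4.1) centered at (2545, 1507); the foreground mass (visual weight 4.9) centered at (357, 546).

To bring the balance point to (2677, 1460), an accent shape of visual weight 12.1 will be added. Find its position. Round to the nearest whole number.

(3289, 1801)

New total weight: (6.7 + 4.1 + 4.9) + 12.1 = 27.8.
Along x: (34622.1 + 12.1·x) / 27.8 = 2677 (existing moment 6.7·3349 + 4.1·2545 + 4.9·357 = 34622.1) ⇒ x = (74420.6 − 34622.1) / 12.1 ≈ 3289.13.
Along y: (18796.9 + 12.1·y) / 27.8 = 1460 (existing moment 6.7·1484 + 4.1·1507 + 4.9·546 = 18796.9) ⇒ y = (40588.0 − 18796.9) / 12.1 ≈ 1800.92.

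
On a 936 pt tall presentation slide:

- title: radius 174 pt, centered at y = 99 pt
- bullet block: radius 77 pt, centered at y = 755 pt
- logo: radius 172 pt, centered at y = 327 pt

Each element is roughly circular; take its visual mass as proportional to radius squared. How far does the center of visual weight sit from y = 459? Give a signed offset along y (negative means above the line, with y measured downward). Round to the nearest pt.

≈ -198 pt

Weights ∝ r²: title 174² = 30276, bullet block 77² = 5929, logo 172² = 29584; Σw = 65789.
y-moment: 30276·99 + 5929·755 + 29584·327 = 17147687; centroid 17147687/65789 ≈ 260.65.
Against y = 459, that's 260.65 − 459 = -198.35.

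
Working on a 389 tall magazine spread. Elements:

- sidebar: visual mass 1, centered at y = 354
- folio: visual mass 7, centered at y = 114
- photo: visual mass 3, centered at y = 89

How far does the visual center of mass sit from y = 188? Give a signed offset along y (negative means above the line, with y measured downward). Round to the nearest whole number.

Σw = 1 + 7 + 3 = 11.
Σw·y = 1·354 + 7·114 + 3·89 = 1419, so ȳ = 1419/11 ≈ 129.00.
Against y = 188, that's 129.00 − 188 = -59.00.

≈ -59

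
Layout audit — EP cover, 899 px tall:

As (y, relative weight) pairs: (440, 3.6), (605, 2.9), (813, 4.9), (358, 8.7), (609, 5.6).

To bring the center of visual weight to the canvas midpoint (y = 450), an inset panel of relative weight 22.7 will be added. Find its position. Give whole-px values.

y ≈ 349

With the inset panel, Σw becomes 3.6 + 2.9 + 4.9 + 8.7 + 5.6 + 22.7 = 48.4.
y: target moment 48.4×450 = 21780.0; current 3.6·440 + 2.9·605 + 4.9·813 + 8.7·358 + 5.6·609 = 13847.2; the inset panel supplies 7932.8, so y = 7932.8/22.7 ≈ 349.46.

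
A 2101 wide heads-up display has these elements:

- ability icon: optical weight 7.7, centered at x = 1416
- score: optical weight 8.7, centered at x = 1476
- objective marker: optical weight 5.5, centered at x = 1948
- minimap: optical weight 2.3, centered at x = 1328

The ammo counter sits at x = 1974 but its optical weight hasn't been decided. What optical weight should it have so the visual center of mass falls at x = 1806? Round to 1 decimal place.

Fixed elements: Σw = 7.7 + 8.7 + 5.5 + 2.3 = 24.2, Σw·x = 7.7·1416 + 8.7·1476 + 5.5·1948 + 2.3·1328 = 37512.8.
For the centroid to hit 1806: (37512.8 + w·1974) / (24.2 + w) = 1806.
Solving: w = (1806·24.2 − 37512.8) / (1974 − 1806) = 6192.4 / 168 ≈ 36.86.

w ≈ 36.9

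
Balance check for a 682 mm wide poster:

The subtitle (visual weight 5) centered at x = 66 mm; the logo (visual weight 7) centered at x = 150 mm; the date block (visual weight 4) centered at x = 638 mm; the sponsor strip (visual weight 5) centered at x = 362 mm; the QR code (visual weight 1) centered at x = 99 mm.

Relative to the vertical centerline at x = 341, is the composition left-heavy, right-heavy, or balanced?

left-heavy

Σw = 5 + 7 + 4 + 5 + 1 = 22.
Σw·x = 5·66 + 7·150 + 4·638 + 5·362 + 1·99 = 5841, so x̄ = 5841/22 ≈ 265.50.
265.5 vs midline 341 → left-heavy.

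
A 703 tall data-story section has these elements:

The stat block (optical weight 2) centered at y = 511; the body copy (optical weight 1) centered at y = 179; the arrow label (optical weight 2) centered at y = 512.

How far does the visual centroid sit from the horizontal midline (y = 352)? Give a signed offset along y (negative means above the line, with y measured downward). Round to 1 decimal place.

≈ 93.0

Weights sum to 2 + 1 + 2 = 5.
y: (2·511 + 1·179 + 2·512) / 5 = 2225 / 5 ≈ 445.00
Offset from y = 352: 445.00 − 352 ≈ 93.00.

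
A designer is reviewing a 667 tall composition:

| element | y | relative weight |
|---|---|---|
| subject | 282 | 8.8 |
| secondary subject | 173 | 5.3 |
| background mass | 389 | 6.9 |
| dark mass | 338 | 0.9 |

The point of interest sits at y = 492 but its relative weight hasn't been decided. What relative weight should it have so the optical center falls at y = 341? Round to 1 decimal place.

w ≈ 7.2

Fixed elements: Σw = 8.8 + 5.3 + 6.9 + 0.9 = 21.9, Σw·y = 8.8·282 + 5.3·173 + 6.9·389 + 0.9·338 = 6386.8.
For the centroid to hit 341: (6386.8 + w·492) / (21.9 + w) = 341.
So w = (341·21.9 − 6386.8)/(492 − 341) = 1081.1/151 ≈ 7.16.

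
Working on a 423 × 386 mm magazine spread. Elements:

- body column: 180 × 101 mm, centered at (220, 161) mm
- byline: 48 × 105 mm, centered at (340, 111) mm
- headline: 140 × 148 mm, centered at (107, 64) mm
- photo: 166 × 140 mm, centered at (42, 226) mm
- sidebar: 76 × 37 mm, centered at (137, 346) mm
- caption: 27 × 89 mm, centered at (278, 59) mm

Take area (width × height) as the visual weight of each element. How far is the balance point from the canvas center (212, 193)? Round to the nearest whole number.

≈ 84 mm

Areas: body column 180·101 = 18180, byline 48·105 = 5040, headline 140·148 = 20720, photo 166·140 = 23240, sidebar 76·37 = 2812, caption 27·89 = 2403. Total weight = 72395.
x: moment 9959598 / weight 72395 ≈ 137.57
Σw·y = 11179469; ȳ = 11179469/72395 ≈ 154.42.
Offset from (212, 193): Δx ≈ -74.43, Δy ≈ -38.58; distance = √(Δx² + Δy²) ≈ 83.83.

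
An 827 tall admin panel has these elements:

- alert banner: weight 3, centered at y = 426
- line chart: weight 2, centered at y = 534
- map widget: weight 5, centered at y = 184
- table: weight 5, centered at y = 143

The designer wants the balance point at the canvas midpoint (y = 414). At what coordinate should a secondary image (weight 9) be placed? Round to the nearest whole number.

y ≈ 662

With the secondary image, Σw becomes 3 + 2 + 5 + 5 + 9 = 24.
y: need Σw·y = 24·414 = 9936. Existing = 3·426 + 2·534 + 5·184 + 5·143 = 3981. Remainder 5955 / 9 ≈ 661.67.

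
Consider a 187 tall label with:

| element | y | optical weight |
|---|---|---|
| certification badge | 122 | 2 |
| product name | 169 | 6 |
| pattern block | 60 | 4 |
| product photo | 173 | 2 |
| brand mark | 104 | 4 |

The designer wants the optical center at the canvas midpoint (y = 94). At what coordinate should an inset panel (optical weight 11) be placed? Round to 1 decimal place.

After adding the inset panel, total weight = 2 + 6 + 4 + 2 + 4 + 11 = 29.
Along y: (2260 + 11·y) / 29 = 94 (existing moment 2·122 + 6·169 + 4·60 + 2·173 + 4·104 = 2260) ⇒ y = (2726 − 2260) / 11 ≈ 42.36.

y ≈ 42.4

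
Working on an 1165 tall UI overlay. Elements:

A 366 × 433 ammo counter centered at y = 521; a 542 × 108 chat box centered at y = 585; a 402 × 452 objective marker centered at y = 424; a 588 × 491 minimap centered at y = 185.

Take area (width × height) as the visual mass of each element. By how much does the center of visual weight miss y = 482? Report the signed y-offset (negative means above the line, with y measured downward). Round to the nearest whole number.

≈ -122

Areas → weights: ammo counter 366·433 = 158478, chat box 542·108 = 58536, objective marker 402·452 = 181704, minimap 588·491 = 288708; Σw = 687426.
y-moment: 158478·521 + 58536·585 + 181704·424 + 288708·185 = 247264074; centroid 247264074/687426 ≈ 359.70.
Against y = 482, that's 359.70 − 482 = -122.30.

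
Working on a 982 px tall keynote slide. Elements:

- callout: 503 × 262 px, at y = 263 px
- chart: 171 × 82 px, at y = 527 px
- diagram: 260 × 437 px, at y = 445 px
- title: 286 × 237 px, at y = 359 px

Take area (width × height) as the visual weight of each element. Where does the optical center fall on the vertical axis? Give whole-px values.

y ≈ 357

Taking area as weight: callout 503·262 = 131786, chart 171·82 = 14022, diagram 260·437 = 113620, title 286·237 = 67782. Sum 327210.
y: (131786·263 + 14022·527 + 113620·445 + 67782·359) / 327210 = 116943950 / 327210 ≈ 357.40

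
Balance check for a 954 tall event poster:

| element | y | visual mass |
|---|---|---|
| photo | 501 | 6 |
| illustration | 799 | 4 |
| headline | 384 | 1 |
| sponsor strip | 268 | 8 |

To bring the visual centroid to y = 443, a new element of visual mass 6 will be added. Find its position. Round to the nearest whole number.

y ≈ 391

After adding the new element, total weight = 6 + 4 + 1 + 8 + 6 = 25.
Along y: (8730 + 6·y) / 25 = 443 (existing moment 6·501 + 4·799 + 1·384 + 8·268 = 8730) ⇒ y = (11075 − 8730) / 6 ≈ 390.83.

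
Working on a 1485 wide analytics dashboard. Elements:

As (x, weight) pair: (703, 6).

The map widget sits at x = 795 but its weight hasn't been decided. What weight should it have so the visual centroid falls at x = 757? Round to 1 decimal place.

w ≈ 8.5

The single fixed element contributes weight 6, moment 6·703 = 4218.
Balance at x = 757 requires (4218 + w·795) / (6 + w) = 757.
So w = (757·6 − 4218)/(795 − 757) = 324/38 ≈ 8.53.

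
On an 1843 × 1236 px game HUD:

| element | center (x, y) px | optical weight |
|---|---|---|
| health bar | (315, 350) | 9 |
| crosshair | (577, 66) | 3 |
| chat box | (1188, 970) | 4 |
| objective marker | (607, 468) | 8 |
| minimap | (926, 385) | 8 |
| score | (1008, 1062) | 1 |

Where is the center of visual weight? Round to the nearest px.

Weights sum to 9 + 3 + 4 + 8 + 8 + 1 = 33.
Σw·x = 9·315 + 3·577 + 4·1188 + 8·607 + 8·926 + 1·1008 = 22590, so x̄ = 22590/33 ≈ 684.55.
Σw·y = 9·350 + 3·66 + 4·970 + 8·468 + 8·385 + 1·1062 = 15114, so ȳ = 15114/33 ≈ 458.00.

(685, 458)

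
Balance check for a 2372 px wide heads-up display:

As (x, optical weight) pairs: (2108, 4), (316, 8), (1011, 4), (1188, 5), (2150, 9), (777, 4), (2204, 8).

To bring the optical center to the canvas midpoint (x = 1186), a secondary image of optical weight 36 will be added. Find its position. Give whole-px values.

After adding the secondary image, total weight = 4 + 8 + 4 + 5 + 9 + 4 + 8 + 36 = 78.
x: target moment 78×1186 = 92508; current 4·2108 + 8·316 + 4·1011 + 5·1188 + 9·2150 + 4·777 + 8·2204 = 61034; the secondary image supplies 31474, so x = 31474/36 ≈ 874.28.

x ≈ 874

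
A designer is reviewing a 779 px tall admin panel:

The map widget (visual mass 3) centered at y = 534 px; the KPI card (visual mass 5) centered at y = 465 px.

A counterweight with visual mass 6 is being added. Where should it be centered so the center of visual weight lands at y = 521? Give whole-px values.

y ≈ 561

With the counterweight, Σw becomes 3 + 5 + 6 = 14.
y: target moment 14×521 = 7294; current 3·534 + 5·465 = 3927; the counterweight supplies 3367, so y = 3367/6 ≈ 561.17.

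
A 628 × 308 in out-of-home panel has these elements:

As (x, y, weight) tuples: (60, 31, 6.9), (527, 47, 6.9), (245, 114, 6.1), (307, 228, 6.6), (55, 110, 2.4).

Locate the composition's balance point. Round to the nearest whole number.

Weights sum to 6.9 + 6.9 + 6.1 + 6.6 + 2.4 = 28.9.
x-moment: 6.9·60 + 6.9·527 + 6.1·245 + 6.6·307 + 2.4·55 = 7703.0; centroid 7703.0/28.9 ≈ 266.54.
y-moment: 6.9·31 + 6.9·47 + 6.1·114 + 6.6·228 + 2.4·110 = 3002.4; centroid 3002.4/28.9 ≈ 103.89.

(267, 104)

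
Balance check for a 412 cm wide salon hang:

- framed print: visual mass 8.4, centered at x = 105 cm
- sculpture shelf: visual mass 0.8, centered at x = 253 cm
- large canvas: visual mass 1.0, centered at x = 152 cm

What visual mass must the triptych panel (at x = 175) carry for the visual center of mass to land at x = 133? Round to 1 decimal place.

Known weights sum to 8.4 + 0.8 + 1.0 = 10.2; their moment is 8.4·105 + 0.8·253 + 1.0·152 = 1236.4.
For the centroid to hit 133: (1236.4 + w·175) / (10.2 + w) = 133.
Rearranging, w·(175 − 133) = 133·10.2 − 1236.4 = 120.2, so w ≈ 120.2/42 = 2.86.

w ≈ 2.9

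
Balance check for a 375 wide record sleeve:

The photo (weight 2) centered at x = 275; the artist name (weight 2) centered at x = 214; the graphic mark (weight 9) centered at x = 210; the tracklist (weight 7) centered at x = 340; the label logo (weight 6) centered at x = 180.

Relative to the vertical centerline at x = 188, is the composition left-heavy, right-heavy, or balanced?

Weights sum to 2 + 2 + 9 + 7 + 6 = 26.
x-moment: 2·275 + 2·214 + 9·210 + 7·340 + 6·180 = 6328; centroid 6328/26 ≈ 243.38.
Since 243.4 is right of 188, the composition reads right-heavy.

right-heavy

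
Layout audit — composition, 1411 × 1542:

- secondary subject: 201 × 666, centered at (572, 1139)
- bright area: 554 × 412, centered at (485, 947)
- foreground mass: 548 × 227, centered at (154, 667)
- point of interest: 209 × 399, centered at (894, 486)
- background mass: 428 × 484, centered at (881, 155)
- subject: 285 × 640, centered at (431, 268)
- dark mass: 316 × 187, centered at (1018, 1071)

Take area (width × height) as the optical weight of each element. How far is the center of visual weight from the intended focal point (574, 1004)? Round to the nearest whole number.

Areas: secondary subject 201·666 = 133866, bright area 554·412 = 228248, foreground mass 548·227 = 124396, point of interest 209·399 = 83391, background mass 428·484 = 207152, subject 285·640 = 182400, dark mass 316·187 = 59092. Total weight = 1018545.
Σw·x = 133866·572 + 228248·485 + 124396·154 + 83391·894 + 207152·881 + 182400·431 + 59092·1018 = 602251138, so x̄ = 602251138/1018545 ≈ 591.29.
Σw·y = 133866·1139 + 228248·947 + 124396·667 + 83391·486 + 207152·155 + 182400·268 + 59092·1071 = 636403680, so ȳ = 636403680/1018545 ≈ 624.82.
From (574, 1004): dx = 17.29, dy = -379.18, so the distance is √(dx²+dy²) ≈ 379.58.

≈ 380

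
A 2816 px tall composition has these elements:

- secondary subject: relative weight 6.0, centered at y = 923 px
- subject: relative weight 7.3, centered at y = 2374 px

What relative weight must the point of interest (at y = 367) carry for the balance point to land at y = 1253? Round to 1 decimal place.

w ≈ 7.0

Fixed elements: Σw = 6.0 + 7.3 = 13.3, Σw·y = 6.0·923 + 7.3·2374 = 22868.2.
Balance at y = 1253 requires (22868.2 + w·367) / (13.3 + w) = 1253.
Rearranging, w·(367 − 1253) = 1253·13.3 − 22868.2 = -6203.3, so w ≈ -6203.3/-886 = 7.00.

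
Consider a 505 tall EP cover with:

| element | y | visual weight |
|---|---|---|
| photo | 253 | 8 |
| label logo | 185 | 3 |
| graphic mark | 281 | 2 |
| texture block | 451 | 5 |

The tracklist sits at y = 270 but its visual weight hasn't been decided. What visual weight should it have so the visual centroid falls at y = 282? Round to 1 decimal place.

w ≈ 26.7

Known weights sum to 8 + 3 + 2 + 5 = 18; their moment is 8·253 + 3·185 + 2·281 + 5·451 = 5396.
For the centroid to hit 282: (5396 + w·270) / (18 + w) = 282.
Rearranging, w·(270 − 282) = 282·18 − 5396 = -320, so w ≈ -320/-12 = 26.67.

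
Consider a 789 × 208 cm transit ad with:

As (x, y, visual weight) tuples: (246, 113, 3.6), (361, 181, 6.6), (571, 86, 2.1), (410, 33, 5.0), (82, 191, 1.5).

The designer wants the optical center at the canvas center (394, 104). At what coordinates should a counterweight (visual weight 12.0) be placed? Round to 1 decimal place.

(457.9, 80.8)

After adding the counterweight, total weight = 3.6 + 6.6 + 2.1 + 5.0 + 1.5 + 12.0 = 30.8.
x: target moment 30.8×394 = 12135.2; current 3.6·246 + 6.6·361 + 2.1·571 + 5.0·410 + 1.5·82 = 6640.3; the counterweight supplies 5494.9, so x = 5494.9/12.0 ≈ 457.91.
y: target moment 30.8×104 = 3203.2; current 3.6·113 + 6.6·181 + 2.1·86 + 5.0·33 + 1.5·191 = 2233.5; the counterweight supplies 969.7, so y = 969.7/12.0 ≈ 80.81.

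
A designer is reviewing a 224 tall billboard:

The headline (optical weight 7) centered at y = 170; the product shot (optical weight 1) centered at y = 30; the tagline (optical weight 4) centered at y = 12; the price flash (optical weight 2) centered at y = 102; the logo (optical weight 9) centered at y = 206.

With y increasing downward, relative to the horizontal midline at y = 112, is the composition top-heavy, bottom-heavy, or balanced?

Weights sum to 7 + 1 + 4 + 2 + 9 = 23.
Σw·y = 7·170 + 1·30 + 4·12 + 2·102 + 9·206 = 3326, so ȳ = 3326/23 ≈ 144.61.
Since 144.6 is below (larger y than) 112, the composition reads bottom-heavy.

bottom-heavy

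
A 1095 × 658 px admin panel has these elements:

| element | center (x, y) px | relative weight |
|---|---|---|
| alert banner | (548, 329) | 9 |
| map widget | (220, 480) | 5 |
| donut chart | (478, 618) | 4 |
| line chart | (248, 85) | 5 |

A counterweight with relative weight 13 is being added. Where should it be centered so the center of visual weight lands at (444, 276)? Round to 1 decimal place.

(523.1, 129.1)

With the counterweight, Σw becomes 9 + 5 + 4 + 5 + 13 = 36.
x: target moment 36×444 = 15984; current 9·548 + 5·220 + 4·478 + 5·248 = 9184; the counterweight supplies 6800, so x = 6800/13 ≈ 523.08.
y: target moment 36×276 = 9936; current 9·329 + 5·480 + 4·618 + 5·85 = 8258; the counterweight supplies 1678, so y = 1678/13 ≈ 129.08.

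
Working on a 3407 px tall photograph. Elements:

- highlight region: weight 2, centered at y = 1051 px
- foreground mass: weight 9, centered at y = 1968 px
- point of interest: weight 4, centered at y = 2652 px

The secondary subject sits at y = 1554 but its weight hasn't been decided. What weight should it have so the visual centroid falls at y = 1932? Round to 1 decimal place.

w ≈ 3.8

Known weights sum to 2 + 9 + 4 = 15; their moment is 2·1051 + 9·1968 + 4·2652 = 30422.
For the centroid to hit 1932: (30422 + w·1554) / (15 + w) = 1932.
So w = (1932·15 − 30422)/(1554 − 1932) = -1442/-378 ≈ 3.81.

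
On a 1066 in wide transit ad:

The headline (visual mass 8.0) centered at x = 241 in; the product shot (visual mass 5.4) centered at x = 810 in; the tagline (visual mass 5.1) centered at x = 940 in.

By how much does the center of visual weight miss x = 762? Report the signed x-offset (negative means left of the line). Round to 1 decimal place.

Σw = 8.0 + 5.4 + 5.1 = 18.5.
x-moment: 8.0·241 + 5.4·810 + 5.1·940 = 11096.0; centroid 11096.0/18.5 ≈ 599.78.
Against x = 762, that's 599.78 − 762 = -162.22.

≈ -162.2 in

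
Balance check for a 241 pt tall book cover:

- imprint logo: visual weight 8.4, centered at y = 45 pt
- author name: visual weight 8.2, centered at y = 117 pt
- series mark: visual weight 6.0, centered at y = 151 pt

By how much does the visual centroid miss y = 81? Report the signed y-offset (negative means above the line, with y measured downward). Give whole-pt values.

Total weight = 8.4 + 8.2 + 6.0 = 22.6.
Σw·y = 8.4·45 + 8.2·117 + 6.0·151 = 2243.4, so ȳ = 2243.4/22.6 ≈ 99.27.
Difference: 99.27 − 81 ≈ 18.27.

≈ 18 pt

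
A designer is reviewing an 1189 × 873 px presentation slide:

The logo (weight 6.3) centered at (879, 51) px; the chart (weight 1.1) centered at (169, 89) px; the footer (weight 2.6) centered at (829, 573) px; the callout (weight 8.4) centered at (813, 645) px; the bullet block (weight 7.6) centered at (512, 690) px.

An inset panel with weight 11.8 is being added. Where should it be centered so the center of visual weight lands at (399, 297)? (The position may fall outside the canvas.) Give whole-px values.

With the inset panel, Σw becomes 6.3 + 1.1 + 2.6 + 8.4 + 7.6 + 11.8 = 37.8.
Along x: (18599.4 + 11.8·x) / 37.8 = 399 (existing moment 6.3·879 + 1.1·169 + 2.6·829 + 8.4·813 + 7.6·512 = 18599.4) ⇒ x = (15082.2 − 18599.4) / 11.8 ≈ -298.07.
Along y: (12571.0 + 11.8·y) / 37.8 = 297 (existing moment 6.3·51 + 1.1·89 + 2.6·573 + 8.4·645 + 7.6·690 = 12571.0) ⇒ y = (11226.6 − 12571.0) / 11.8 ≈ -113.93.

(-298, -114)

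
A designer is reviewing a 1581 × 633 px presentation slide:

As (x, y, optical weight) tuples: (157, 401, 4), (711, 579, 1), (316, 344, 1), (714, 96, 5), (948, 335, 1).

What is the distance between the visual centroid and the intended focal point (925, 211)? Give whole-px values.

≈ 416 px

Σw = 4 + 1 + 1 + 5 + 1 = 12.
x: (4·157 + 1·711 + 1·316 + 5·714 + 1·948) / 12 = 6173 / 12 ≈ 514.42
y: (4·401 + 1·579 + 1·344 + 5·96 + 1·335) / 12 = 3342 / 12 ≈ 278.50
Offset from (925, 211): Δx ≈ -410.58, Δy ≈ 67.50; distance = √(Δx² + Δy²) ≈ 416.09.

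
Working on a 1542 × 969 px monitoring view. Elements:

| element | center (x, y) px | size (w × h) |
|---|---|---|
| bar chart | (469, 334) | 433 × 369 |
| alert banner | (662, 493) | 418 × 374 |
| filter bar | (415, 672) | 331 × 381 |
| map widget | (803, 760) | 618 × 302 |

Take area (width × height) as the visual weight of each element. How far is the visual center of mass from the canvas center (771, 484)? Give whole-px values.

Areas → weights: bar chart 433·369 = 159777, alert banner 418·374 = 156332, filter bar 331·381 = 126111, map widget 618·302 = 186636; Σw = 628856.
Σw·x = 159777·469 + 156332·662 + 126111·415 + 186636·803 = 380631970, so x̄ = 380631970/628856 ≈ 605.28.
Σw·y = 159777·334 + 156332·493 + 126111·672 + 186636·760 = 357027146, so ȳ = 357027146/628856 ≈ 567.74.
From (771, 484): dx = -165.72, dy = 83.74, so the distance is √(dx²+dy²) ≈ 185.68.

≈ 186 px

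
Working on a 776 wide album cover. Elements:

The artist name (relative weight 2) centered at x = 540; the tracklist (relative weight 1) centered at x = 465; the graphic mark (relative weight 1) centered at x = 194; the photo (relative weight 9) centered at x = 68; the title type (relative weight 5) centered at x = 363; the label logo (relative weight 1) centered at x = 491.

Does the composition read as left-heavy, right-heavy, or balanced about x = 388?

Total weight = 2 + 1 + 1 + 9 + 5 + 1 = 19.
Σw·x = 2·540 + 1·465 + 1·194 + 9·68 + 5·363 + 1·491 = 4657, so x̄ = 4657/19 ≈ 245.11.
Since 245.1 is left of 388, the composition reads left-heavy.

left-heavy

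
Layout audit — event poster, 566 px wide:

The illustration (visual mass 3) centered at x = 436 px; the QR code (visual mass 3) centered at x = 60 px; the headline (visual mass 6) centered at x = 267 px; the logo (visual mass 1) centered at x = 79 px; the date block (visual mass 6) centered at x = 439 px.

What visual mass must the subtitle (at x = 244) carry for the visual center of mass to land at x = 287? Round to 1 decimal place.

Known weights sum to 3 + 3 + 6 + 1 + 6 = 19; their moment is 3·436 + 3·60 + 6·267 + 1·79 + 6·439 = 5803.
Balance at x = 287 requires (5803 + w·244) / (19 + w) = 287.
Solving: w = (287·19 − 5803) / (244 − 287) = -350 / -43 ≈ 8.14.

w ≈ 8.1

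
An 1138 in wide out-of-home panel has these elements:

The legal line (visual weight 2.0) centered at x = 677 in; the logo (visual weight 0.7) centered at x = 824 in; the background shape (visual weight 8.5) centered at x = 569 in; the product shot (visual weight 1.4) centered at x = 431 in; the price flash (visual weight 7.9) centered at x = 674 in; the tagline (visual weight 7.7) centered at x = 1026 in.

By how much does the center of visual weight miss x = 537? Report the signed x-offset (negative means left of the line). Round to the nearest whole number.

≈ 193 in

Total weight = 2.0 + 0.7 + 8.5 + 1.4 + 7.9 + 7.7 = 28.2.
x: moment 20595.5 / weight 28.2 ≈ 730.34
Offset from x = 537: 730.34 − 537 ≈ 193.34.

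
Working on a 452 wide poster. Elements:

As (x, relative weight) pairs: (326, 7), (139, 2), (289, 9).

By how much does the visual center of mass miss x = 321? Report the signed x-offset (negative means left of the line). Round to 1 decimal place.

≈ -34.3

Weights sum to 7 + 2 + 9 = 18.
Σw·x = 7·326 + 2·139 + 9·289 = 5161, so x̄ = 5161/18 ≈ 286.72.
Offset from x = 321: 286.72 − 321 ≈ -34.28.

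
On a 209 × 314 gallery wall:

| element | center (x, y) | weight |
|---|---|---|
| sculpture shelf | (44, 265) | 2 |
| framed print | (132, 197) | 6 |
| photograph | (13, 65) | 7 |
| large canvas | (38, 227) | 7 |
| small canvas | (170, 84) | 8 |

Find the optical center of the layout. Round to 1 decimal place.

(86.6, 147.6)

Total weight = 2 + 6 + 7 + 7 + 8 = 30.
x-moment: 2·44 + 6·132 + 7·13 + 7·38 + 8·170 = 2597; centroid 2597/30 ≈ 86.57.
y-moment: 2·265 + 6·197 + 7·65 + 7·227 + 8·84 = 4428; centroid 4428/30 ≈ 147.60.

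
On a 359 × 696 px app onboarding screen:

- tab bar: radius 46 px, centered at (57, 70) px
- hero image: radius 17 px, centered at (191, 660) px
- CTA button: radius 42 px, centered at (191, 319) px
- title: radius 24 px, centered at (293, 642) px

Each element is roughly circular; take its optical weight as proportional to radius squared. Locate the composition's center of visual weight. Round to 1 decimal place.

r² weights: tab bar 46² = 2116, hero image 17² = 289, CTA button 42² = 1764, title 24² = 576. Total = 4745.
x-moment: 2116·57 + 289·191 + 1764·191 + 576·293 = 681503; centroid 681503/4745 ≈ 143.63.
y-moment: 2116·70 + 289·660 + 1764·319 + 576·642 = 1271368; centroid 1271368/4745 ≈ 267.94.

(143.6, 267.9)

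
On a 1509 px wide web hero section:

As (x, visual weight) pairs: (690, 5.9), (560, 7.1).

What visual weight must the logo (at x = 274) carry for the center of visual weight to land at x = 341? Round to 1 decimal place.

Fixed elements: Σw = 5.9 + 7.1 = 13.0, Σw·x = 5.9·690 + 7.1·560 = 8047.0.
For the centroid to hit 341: (8047.0 + w·274) / (13.0 + w) = 341.
Rearranging, w·(274 − 341) = 341·13.0 − 8047.0 = -3614.0, so w ≈ -3614.0/-67 = 53.94.

w ≈ 53.9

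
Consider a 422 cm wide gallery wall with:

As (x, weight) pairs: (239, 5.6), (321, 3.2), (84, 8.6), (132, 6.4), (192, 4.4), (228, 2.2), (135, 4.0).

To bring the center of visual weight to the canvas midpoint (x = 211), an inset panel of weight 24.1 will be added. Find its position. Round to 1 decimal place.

After adding the inset panel, total weight = 5.6 + 3.2 + 8.6 + 6.4 + 4.4 + 2.2 + 4.0 + 24.1 = 58.5.
x: target moment 58.5×211 = 12343.5; current 5.6·239 + 3.2·321 + 8.6·84 + 6.4·132 + 4.4·192 + 2.2·228 + 4.0·135 = 5819.2; the inset panel supplies 6524.3, so x = 6524.3/24.1 ≈ 270.72.

x ≈ 270.7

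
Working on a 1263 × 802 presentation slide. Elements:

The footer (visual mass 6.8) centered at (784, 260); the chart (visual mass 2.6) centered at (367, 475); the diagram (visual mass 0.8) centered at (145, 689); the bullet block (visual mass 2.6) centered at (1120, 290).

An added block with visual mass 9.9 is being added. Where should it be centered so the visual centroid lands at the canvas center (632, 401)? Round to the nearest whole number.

New total weight: (6.8 + 2.6 + 0.8 + 2.6) + 9.9 = 22.7.
x: target moment 22.7×632 = 14346.4; current 6.8·784 + 2.6·367 + 0.8·145 + 2.6·1120 = 9313.4; the added block supplies 5033.0, so x = 5033.0/9.9 ≈ 508.38.
y: target moment 22.7×401 = 9102.7; current 6.8·260 + 2.6·475 + 0.8·689 + 2.6·290 = 4308.2; the added block supplies 4794.5, so y = 4794.5/9.9 ≈ 484.29.

(508, 484)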